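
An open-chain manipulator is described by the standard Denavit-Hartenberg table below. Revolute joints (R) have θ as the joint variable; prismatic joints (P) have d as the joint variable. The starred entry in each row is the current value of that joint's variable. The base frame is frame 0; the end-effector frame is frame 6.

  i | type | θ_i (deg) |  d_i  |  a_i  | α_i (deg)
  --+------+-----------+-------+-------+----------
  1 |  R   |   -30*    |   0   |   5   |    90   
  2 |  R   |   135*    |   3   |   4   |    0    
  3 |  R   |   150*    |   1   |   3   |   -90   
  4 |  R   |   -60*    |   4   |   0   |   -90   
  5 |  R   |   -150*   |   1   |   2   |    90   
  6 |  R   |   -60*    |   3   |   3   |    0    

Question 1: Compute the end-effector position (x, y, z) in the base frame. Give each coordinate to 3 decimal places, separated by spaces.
after link 1: o_1 = (4.3301, -2.5000, 0.0000)
after link 2: o_2 = (0.3806, -3.6839, 2.8284)
after link 3: o_3 = (0.5531, -4.9381, -0.0694)
after link 4: o_4 = (3.8991, -6.8700, 0.9659)
after link 5: o_5 = (5.7357, -5.6209, 1.2247)
after link 6: o_6 = (3.9342, -3.2818, 4.2716)

3.934 -3.282 4.272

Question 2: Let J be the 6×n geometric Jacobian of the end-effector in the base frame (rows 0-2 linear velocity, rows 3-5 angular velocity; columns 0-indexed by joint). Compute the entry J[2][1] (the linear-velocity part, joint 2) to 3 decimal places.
axis z_1 = (-0.5000,-0.8660,0.0000); lever o_n−o_1 = (-0.3959,-0.7818,4.2716)
cross product → J_v[:, 1] = (-3.6993,2.1358,0.0480)
J_ω[:, 1] = z_1
entry J[2][1] = 0.0480

0.048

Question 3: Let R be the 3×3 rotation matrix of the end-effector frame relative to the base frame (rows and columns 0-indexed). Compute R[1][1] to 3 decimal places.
End-effector y-axis (col 1 of R) = (0.8250,0.5624,0.0560)
R[1][1] = 0.5624

0.562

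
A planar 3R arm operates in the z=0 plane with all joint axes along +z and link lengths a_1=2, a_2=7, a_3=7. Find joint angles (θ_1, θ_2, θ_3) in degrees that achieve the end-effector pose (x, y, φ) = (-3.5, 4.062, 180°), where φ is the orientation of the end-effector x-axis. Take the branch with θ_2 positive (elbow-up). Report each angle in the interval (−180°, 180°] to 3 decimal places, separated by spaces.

-90.009 150.006 120.003

wrist centre = target − a_3·(cos φ, sin φ) = (3.5000, 4.0620)
cos θ_2 = (28.7498−2²−7²)/(2·2·7) = -0.8661; θ_2 = 150.0059° (elbow-up)
β = atan2(4.0620,3.5000) = 49.2503°; ψ = atan2(3.4994,-4.0625) = 139.2592°
θ_1 = β − ψ = -90.0088°
θ_3 = φ − θ_1 − θ_2 = 120.0029° (wrapped to (-180°,180°])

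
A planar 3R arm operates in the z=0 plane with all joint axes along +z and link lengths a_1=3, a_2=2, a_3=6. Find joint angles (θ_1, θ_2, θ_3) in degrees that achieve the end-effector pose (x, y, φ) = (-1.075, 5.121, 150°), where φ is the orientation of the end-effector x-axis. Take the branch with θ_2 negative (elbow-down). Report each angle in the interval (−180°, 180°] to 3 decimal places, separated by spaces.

wrist centre = target − a_3·(cos φ, sin φ) = (4.1212, 2.1210)
cos θ_2 = (21.4825−3²−2²)/(2·3·2) = 0.7069; θ_2 = -45.0185° (elbow-down)
β = atan2(2.1210,4.1212) = 27.2332°; ψ = atan2(-1.4147,4.4138) = -17.7714°
θ_1 = β − ψ = 45.0045°
θ_3 = φ − θ_1 − θ_2 = 150.0140° (wrapped to (-180°,180°])

45.005 -45.019 150.014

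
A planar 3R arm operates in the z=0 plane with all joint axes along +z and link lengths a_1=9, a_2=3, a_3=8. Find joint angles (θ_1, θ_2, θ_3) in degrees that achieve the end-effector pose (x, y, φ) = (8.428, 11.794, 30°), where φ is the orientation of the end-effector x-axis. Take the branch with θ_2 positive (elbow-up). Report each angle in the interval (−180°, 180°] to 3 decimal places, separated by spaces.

wrist centre = target − a_3·(cos φ, sin φ) = (1.4998, 7.7940)
cos θ_2 = (62.9958−9²−3²)/(2·9·3) = -0.5001; θ_2 = 120.0051° (elbow-up)
β = atan2(7.7940,1.4998) = 79.1077°; ψ = atan2(2.5979,7.4998) = 19.1062°
θ_1 = β − ψ = 60.0015°
θ_3 = φ − θ_1 − θ_2 = -150.0066° (wrapped to (-180°,180°])

60.001 120.005 -150.007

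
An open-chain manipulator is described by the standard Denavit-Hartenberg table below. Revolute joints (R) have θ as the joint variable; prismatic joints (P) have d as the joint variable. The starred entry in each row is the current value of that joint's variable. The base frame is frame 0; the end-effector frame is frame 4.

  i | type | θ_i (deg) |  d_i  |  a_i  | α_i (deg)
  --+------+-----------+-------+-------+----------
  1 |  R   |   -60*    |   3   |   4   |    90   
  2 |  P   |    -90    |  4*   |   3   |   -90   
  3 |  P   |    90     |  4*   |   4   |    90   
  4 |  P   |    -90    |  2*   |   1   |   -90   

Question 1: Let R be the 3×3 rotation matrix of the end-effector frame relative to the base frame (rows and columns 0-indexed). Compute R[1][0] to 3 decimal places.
0.866

End-effector x-axis (col 0 of R) = (-0.5000,0.8660,-0.0000)
R[1][0] = 0.8660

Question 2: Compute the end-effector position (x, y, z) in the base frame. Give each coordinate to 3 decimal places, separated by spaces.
3.500 -6.062 -2.000

after link 1: o_1 = (2.0000, -3.4641, 3.0000)
after link 2: o_2 = (-1.4641, -5.4641, 0.0000)
after link 3: o_3 = (4.0000, -6.9282, 0.0000)
after link 4: o_4 = (3.5000, -6.0622, -2.0000)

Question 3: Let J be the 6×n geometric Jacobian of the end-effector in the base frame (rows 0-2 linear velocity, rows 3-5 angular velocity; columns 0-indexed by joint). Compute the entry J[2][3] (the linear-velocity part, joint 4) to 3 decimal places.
-1.000

prismatic axis z_3 = (-0.0000,-0.0000,-1.0000)
J_v[:, 3] = z_3; J_ω[:, 3] = (0,0,0)
entry J[2][3] = -1.0000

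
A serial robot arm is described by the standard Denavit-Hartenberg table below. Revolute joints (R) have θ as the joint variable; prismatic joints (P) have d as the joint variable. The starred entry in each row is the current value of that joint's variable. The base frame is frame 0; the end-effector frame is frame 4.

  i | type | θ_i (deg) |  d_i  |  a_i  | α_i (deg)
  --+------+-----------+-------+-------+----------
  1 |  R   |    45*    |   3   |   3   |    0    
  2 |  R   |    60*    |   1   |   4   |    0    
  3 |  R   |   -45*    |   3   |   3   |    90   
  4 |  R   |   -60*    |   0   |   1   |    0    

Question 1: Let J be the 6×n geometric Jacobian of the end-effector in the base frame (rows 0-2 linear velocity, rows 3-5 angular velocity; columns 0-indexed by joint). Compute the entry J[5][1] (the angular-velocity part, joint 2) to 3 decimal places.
1.000

axis z_1 = (0.0000,0.0000,1.0000); lever o_n−o_1 = (0.7147,6.8948,3.1340)
cross product → J_v[:, 1] = (-6.8948,0.7147,0.0000)
J_ω[:, 1] = z_1
entry J[5][1] = 1.0000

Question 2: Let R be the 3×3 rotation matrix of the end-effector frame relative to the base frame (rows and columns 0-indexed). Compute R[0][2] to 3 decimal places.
End-effector z-axis (col 2 of R) = (0.8660,-0.5000,0.0000)
R[0][2] = 0.8660

0.866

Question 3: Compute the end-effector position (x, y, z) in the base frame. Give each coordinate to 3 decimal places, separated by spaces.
after link 1: o_1 = (2.1213, 2.1213, 3.0000)
after link 2: o_2 = (1.0860, 5.9850, 4.0000)
after link 3: o_3 = (2.5860, 8.5831, 7.0000)
after link 4: o_4 = (2.8360, 9.0161, 6.1340)

2.836 9.016 6.134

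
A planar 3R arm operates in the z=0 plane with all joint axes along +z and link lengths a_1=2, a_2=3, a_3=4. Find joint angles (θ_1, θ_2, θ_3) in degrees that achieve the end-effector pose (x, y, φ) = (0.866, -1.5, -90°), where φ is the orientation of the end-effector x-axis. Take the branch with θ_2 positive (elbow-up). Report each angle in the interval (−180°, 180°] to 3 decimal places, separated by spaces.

wrist centre = target − a_3·(cos φ, sin φ) = (0.8660, 2.5000)
cos θ_2 = (7.0000−2²−3²)/(2·2·3) = -0.5000; θ_2 = 120.0002° (elbow-up)
β = atan2(2.5000,0.8660) = 70.8939°; ψ = atan2(2.5981,0.5000) = 79.1068°
θ_1 = β − ψ = -8.2129°
θ_3 = φ − θ_1 − θ_2 = 158.2127° (wrapped to (-180°,180°])

-8.213 120.000 158.213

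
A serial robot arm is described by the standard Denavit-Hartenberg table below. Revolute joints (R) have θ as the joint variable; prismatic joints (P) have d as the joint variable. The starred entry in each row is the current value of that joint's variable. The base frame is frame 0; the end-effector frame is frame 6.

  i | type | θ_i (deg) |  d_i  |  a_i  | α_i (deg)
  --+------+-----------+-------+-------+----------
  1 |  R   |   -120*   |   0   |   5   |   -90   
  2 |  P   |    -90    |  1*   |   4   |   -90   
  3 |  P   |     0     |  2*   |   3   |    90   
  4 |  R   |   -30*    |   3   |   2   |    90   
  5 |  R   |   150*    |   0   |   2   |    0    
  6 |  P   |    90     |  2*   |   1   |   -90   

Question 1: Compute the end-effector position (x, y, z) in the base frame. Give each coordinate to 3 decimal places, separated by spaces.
after link 1: o_1 = (-2.5000, -4.3301, 0.0000)
after link 2: o_2 = (-1.6340, -4.8301, 4.0000)
after link 3: o_3 = (-2.6340, -6.5622, 7.0000)
after link 4: o_4 = (0.4641, -7.1962, 8.7321)
after link 5: o_5 = (0.8971, -8.4462, 7.2321)
after link 6: o_6 = (0.8881, -6.7296, 5.7990)

0.888 -6.730 5.799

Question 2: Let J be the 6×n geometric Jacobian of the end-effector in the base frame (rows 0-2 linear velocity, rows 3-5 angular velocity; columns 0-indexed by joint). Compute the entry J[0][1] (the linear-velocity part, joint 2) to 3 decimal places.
0.866

prismatic axis z_1 = (0.8660,-0.5000,0.0000)
J_v[:, 1] = z_1; J_ω[:, 1] = (0,0,0)
entry J[0][1] = 0.8660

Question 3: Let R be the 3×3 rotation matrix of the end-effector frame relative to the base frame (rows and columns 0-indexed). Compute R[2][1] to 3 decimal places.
End-effector y-axis (col 1 of R) = (-0.4330,-0.7500,0.5000)
R[2][1] = 0.5000

0.500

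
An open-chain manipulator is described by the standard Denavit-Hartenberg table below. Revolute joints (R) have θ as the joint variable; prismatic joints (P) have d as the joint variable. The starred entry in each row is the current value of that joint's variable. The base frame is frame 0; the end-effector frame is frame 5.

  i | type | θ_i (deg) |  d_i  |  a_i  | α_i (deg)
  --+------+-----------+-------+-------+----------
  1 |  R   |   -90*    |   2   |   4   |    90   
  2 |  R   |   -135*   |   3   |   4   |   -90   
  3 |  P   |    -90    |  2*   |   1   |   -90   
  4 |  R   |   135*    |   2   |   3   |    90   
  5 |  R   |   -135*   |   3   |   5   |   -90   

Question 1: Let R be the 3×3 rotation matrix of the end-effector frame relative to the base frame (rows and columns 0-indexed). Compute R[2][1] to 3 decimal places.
-0.500

End-effector y-axis (col 1 of R) = (0.7071,-0.5000,-0.5000)
R[2][1] = -0.5000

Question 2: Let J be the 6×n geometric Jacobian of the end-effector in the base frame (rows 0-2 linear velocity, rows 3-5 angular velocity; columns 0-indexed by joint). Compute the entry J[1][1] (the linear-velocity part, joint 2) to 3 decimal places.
-1.925

axis z_1 = (-1.0000,-0.0000,0.0000); lever o_n−o_1 = (-6.5000,1.5607,-1.9246)
cross product → J_v[:, 1] = (0.0000,-1.9246,-1.5607)
J_ω[:, 1] = z_1
entry J[1][1] = -1.9246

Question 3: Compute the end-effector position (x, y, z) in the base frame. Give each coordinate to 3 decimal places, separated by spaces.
after link 1: o_1 = (0.0000, -4.0000, 2.0000)
after link 2: o_2 = (-3.0000, -1.1716, -0.8284)
after link 3: o_3 = (-4.0000, -2.5858, -2.2426)
after link 4: o_4 = (-1.8787, 0.3284, -2.1569)
after link 5: o_5 = (-6.5000, -2.4393, 0.0754)

-6.500 -2.439 0.075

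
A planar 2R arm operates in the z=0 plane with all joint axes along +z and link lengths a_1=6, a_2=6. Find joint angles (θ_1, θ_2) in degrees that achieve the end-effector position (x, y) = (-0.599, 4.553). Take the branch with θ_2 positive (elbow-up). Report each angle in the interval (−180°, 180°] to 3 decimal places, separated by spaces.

29.995 135.000

cos θ_2 = (21.0886−6²−6²)/(2·6·6) = -0.7071; θ_2 = 134.9997° (elbow-up)
β = atan2(4.5530,-0.5990) = 97.4949°; ψ = atan2(4.2427,1.7574) = 67.4998°
θ_1 = β − ψ = 29.9950°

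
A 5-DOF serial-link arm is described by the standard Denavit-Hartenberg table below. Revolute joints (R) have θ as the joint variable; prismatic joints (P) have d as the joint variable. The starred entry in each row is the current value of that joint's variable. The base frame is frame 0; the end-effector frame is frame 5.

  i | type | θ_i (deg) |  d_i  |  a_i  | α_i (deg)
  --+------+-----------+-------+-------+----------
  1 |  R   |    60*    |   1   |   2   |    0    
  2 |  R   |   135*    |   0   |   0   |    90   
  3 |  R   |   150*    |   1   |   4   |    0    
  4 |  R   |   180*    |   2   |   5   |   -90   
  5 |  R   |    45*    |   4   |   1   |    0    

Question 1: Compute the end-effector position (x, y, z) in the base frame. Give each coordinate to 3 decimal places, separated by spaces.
-2.953 3.047 3.611

after link 1: o_1 = (1.0000, 1.7321, 1.0000)
after link 2: o_2 = (1.0000, 1.7321, 1.0000)
after link 3: o_3 = (4.0872, 3.5946, 3.0000)
after link 4: o_4 = (-0.6130, 4.4057, 0.5000)
after link 5: o_5 = (-2.9533, 3.0465, 3.6105)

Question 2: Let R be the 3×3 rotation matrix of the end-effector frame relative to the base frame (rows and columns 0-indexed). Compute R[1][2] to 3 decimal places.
End-effector z-axis (col 2 of R) = (-0.4830,-0.1294,0.8660)
R[1][2] = -0.1294

-0.129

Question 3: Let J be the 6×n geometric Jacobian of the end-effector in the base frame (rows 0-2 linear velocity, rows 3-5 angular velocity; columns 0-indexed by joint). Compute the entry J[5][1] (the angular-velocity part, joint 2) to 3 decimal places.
1.000

axis z_1 = (0.0000,0.0000,1.0000); lever o_n−o_1 = (-3.9533,1.3145,2.6105)
cross product → J_v[:, 1] = (-1.3145,-3.9533,0.0000)
J_ω[:, 1] = z_1
entry J[5][1] = 1.0000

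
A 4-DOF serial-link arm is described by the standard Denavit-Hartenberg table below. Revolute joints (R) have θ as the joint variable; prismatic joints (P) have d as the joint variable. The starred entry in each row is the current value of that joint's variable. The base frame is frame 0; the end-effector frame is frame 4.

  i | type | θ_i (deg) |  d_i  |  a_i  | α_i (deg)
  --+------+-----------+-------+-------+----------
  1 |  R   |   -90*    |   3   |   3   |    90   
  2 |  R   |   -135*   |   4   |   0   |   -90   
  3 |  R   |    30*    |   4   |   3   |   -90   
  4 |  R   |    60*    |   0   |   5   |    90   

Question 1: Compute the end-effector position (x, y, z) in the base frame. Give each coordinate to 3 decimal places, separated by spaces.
-1.250 0.601 -0.135

after link 1: o_1 = (0.0000, -3.0000, 3.0000)
after link 2: o_2 = (-4.0000, -3.0000, 3.0000)
after link 3: o_3 = (-2.5000, -3.9913, -1.6655)
after link 4: o_4 = (-1.2500, 0.6015, -0.1346)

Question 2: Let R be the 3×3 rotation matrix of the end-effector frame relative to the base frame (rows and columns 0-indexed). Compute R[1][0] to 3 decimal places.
0.919

End-effector x-axis (col 0 of R) = (0.2500,0.9186,0.3062)
R[1][0] = 0.9186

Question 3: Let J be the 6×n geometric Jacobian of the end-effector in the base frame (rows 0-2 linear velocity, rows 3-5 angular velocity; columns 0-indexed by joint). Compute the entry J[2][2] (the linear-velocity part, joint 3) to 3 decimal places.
axis z_2 = (-0.0000,-0.7071,-0.7071); lever o_n−o_2 = (2.7500,3.6015,-3.1346)
cross product → J_v[:, 2] = (4.7631,-1.9445,1.9445)
J_ω[:, 2] = z_2
entry J[2][2] = 1.9445

1.945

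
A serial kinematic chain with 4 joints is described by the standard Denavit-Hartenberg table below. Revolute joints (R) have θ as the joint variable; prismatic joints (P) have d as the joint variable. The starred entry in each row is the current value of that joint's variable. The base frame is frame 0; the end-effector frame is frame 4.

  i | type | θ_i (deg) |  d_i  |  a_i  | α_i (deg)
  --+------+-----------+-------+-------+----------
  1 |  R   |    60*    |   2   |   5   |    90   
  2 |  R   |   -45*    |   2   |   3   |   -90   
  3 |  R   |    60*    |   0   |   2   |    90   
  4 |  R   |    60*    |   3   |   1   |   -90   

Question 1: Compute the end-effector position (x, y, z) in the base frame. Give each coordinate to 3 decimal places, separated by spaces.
after link 1: o_1 = (2.5000, 4.3301, 2.0000)
after link 2: o_2 = (5.2927, 5.1672, -0.1213)
after link 3: o_3 = (4.1463, 6.6456, -0.8284)
after link 4: o_4 = (6.3834, 8.3866, -2.2299)

6.383 8.387 -2.230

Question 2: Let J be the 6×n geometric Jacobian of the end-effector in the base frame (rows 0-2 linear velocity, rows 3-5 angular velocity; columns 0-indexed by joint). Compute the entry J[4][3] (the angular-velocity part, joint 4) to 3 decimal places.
0.280

axis z_3 = (0.7392,0.2803,-0.6124); lever o_n−o_3 = (2.2372,1.7409,-1.4015)
cross product → J_v[:, 3] = (0.6732,-0.3340,0.6597)
J_ω[:, 3] = z_3
entry J[4][3] = 0.2803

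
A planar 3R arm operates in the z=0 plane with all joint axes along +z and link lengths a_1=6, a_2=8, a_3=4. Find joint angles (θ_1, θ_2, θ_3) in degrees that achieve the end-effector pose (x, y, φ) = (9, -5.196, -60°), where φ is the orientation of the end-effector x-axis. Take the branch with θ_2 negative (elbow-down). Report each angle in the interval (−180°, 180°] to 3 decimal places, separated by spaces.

60.001 -120.000 -0.001

wrist centre = target − a_3·(cos φ, sin φ) = (7.0000, -1.7319)
cos θ_2 = (51.9995−6²−8²)/(2·6·8) = -0.5000; θ_2 = -120.0004° (elbow-down)
β = atan2(-1.7319,7.0000) = -13.8967°; ψ = atan2(-6.9282,2.0000) = -73.8982°
θ_1 = β − ψ = 60.0015°
θ_3 = φ − θ_1 − θ_2 = -0.0011° (wrapped to (-180°,180°])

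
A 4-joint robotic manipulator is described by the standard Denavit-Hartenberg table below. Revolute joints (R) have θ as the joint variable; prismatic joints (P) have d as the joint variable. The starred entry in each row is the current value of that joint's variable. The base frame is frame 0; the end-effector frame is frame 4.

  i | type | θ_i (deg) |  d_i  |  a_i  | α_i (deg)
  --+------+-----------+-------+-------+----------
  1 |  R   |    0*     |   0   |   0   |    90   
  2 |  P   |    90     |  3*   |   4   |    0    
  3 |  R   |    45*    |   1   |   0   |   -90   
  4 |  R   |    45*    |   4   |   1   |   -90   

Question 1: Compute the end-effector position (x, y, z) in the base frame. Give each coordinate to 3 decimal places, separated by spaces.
-3.328 -3.293 1.672

after link 1: o_1 = (0.0000, 0.0000, 0.0000)
after link 2: o_2 = (0.0000, -3.0000, 4.0000)
after link 3: o_3 = (0.0000, -4.0000, 4.0000)
after link 4: o_4 = (-3.3284, -3.2929, 1.6716)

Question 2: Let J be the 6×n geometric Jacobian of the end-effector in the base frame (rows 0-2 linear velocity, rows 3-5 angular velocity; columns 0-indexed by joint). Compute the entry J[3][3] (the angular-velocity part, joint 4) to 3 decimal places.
axis z_3 = (-0.7071,-0.0000,-0.7071); lever o_n−o_3 = (-3.3284,0.7071,-2.3284)
cross product → J_v[:, 3] = (0.5000,0.7071,-0.5000)
J_ω[:, 3] = z_3
entry J[3][3] = -0.7071

-0.707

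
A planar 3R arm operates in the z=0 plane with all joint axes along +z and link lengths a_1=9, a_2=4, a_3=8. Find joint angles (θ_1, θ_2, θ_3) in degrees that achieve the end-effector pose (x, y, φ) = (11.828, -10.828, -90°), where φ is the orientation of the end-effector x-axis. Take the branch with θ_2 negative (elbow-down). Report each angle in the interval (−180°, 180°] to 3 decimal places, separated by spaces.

wrist centre = target − a_3·(cos φ, sin φ) = (11.8280, -2.8280)
cos θ_2 = (147.8992−9²−4²)/(2·9·4) = 0.7069; θ_2 = -45.0141° (elbow-down)
β = atan2(-2.8280,11.8280) = -13.4466°; ψ = atan2(-2.8291,11.8277) = -13.4521°
θ_1 = β − ψ = 0.0054°
θ_3 = φ − θ_1 − θ_2 = -44.9913° (wrapped to (-180°,180°])

0.005 -45.014 -44.991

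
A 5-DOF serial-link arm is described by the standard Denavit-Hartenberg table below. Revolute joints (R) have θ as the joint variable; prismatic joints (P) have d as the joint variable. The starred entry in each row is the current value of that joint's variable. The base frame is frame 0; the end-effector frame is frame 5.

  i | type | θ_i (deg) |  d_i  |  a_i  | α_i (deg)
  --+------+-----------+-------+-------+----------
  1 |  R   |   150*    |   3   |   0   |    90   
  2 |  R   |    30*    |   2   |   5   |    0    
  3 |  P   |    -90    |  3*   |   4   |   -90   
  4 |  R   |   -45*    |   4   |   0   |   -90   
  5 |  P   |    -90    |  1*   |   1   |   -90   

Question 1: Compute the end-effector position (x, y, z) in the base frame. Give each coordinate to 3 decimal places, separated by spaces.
after link 1: o_1 = (0.0000, 0.0000, 3.0000)
after link 2: o_2 = (-2.7500, 3.8971, 5.5000)
after link 3: o_3 = (-2.9821, 7.4952, 2.0359)
after link 4: o_4 = (-5.9821, 9.2272, 4.0359)
after link 5: o_5 = (-7.3918, 9.2247, 3.9235)

-7.392 9.225 3.924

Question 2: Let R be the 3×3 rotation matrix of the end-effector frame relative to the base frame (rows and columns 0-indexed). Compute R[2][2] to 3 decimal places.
End-effector z-axis (col 2 of R) = (0.0474,0.7891,-0.6124)
R[2][2] = -0.6124

-0.612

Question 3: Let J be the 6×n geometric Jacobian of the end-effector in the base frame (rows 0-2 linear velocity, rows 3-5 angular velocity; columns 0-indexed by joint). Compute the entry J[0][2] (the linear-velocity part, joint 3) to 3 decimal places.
prismatic axis z_2 = (0.5000,0.8660,0.0000)
J_v[:, 2] = z_2; J_ω[:, 2] = (0,0,0)
entry J[0][2] = 0.5000

0.500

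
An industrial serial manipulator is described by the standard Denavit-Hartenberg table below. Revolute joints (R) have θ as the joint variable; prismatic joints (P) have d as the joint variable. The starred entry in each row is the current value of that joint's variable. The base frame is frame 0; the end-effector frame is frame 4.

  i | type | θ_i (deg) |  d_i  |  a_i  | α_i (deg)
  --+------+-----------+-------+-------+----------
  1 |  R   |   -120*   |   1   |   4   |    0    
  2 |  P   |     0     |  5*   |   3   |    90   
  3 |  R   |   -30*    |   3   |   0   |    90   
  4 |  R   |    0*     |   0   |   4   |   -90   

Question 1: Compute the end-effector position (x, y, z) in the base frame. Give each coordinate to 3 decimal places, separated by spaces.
-7.830 -7.562 4.000

after link 1: o_1 = (-2.0000, -3.4641, 1.0000)
after link 2: o_2 = (-3.5000, -6.0622, 6.0000)
after link 3: o_3 = (-6.0981, -4.5622, 6.0000)
after link 4: o_4 = (-7.8301, -7.5622, 4.0000)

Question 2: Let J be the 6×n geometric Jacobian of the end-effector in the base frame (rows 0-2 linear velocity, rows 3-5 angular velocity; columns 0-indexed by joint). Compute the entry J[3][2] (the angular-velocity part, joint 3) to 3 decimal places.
-0.866

axis z_2 = (-0.8660,0.5000,0.0000); lever o_n−o_2 = (-4.3301,-1.5000,-2.0000)
cross product → J_v[:, 2] = (-1.0000,-1.7321,3.4641)
J_ω[:, 2] = z_2
entry J[3][2] = -0.8660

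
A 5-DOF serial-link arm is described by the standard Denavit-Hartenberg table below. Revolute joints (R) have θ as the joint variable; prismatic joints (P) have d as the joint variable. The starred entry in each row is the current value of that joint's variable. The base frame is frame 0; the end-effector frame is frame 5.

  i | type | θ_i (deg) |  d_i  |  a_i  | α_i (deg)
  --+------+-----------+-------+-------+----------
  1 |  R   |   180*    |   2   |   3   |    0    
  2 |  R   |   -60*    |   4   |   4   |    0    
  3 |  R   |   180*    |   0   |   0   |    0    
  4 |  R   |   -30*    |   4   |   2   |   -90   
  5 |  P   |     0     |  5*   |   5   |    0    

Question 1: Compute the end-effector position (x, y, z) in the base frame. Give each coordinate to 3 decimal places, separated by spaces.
after link 1: o_1 = (-3.0000, 0.0000, 2.0000)
after link 2: o_2 = (-5.0000, 3.4641, 6.0000)
after link 3: o_3 = (-5.0000, 3.4641, 6.0000)
after link 4: o_4 = (-5.0000, 1.4641, 10.0000)
after link 5: o_5 = (0.0000, -3.5359, 10.0000)

0.000 -3.536 10.000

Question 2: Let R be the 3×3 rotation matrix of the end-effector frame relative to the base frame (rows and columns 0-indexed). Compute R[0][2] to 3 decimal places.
1.000

End-effector z-axis (col 2 of R) = (1.0000,-0.0000,0.0000)
R[0][2] = 1.0000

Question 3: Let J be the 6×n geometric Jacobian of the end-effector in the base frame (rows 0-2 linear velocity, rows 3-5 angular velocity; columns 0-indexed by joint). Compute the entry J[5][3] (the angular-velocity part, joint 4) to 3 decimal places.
axis z_3 = (0.0000,0.0000,1.0000); lever o_n−o_3 = (5.0000,-7.0000,4.0000)
cross product → J_v[:, 3] = (7.0000,5.0000,-0.0000)
J_ω[:, 3] = z_3
entry J[5][3] = 1.0000

1.000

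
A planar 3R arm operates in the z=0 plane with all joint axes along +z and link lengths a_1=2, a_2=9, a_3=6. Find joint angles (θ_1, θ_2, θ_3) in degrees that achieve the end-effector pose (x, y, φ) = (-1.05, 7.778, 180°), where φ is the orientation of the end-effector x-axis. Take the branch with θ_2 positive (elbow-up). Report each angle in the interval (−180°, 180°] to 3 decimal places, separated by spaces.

-19.945 90.000 109.944

wrist centre = target − a_3·(cos φ, sin φ) = (4.9500, 7.7780)
cos θ_2 = (84.9998−2²−9²)/(2·2·9) = -0.0000; θ_2 = 90.0003° (elbow-up)
β = atan2(7.7780,4.9500) = 57.5269°; ψ = atan2(9.0000,1.9999) = 77.4715°
θ_1 = β − ψ = -19.9446°
θ_3 = φ − θ_1 − θ_2 = 109.9443° (wrapped to (-180°,180°])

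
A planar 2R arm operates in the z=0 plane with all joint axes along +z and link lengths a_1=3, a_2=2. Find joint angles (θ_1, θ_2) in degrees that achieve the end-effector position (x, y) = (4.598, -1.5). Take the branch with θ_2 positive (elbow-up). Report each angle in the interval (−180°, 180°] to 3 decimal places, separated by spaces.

-30.003 30.007

cos θ_2 = (23.3916−3²−2²)/(2·3·2) = 0.8660; θ_2 = 30.0067° (elbow-up)
β = atan2(-1.5000,4.5980) = -18.0678°; ψ = atan2(1.0002,4.7319) = 11.9351°
θ_1 = β − ψ = -30.0029°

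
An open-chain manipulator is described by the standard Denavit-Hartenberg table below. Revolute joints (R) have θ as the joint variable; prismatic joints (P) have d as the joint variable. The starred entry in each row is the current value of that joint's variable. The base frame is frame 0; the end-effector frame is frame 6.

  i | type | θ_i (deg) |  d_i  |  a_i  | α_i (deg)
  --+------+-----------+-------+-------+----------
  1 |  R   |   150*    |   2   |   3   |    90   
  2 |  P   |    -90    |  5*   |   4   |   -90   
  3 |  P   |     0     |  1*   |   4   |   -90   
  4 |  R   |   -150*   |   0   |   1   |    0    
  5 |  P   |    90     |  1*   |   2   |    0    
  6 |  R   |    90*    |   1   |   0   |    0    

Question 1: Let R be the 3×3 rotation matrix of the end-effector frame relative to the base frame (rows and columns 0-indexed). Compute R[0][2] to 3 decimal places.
-0.500

End-effector z-axis (col 2 of R) = (-0.5000,-0.8660,-0.0000)
R[0][2] = -0.5000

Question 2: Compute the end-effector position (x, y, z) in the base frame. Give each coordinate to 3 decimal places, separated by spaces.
after link 1: o_1 = (-2.5981, 1.5000, 2.0000)
after link 2: o_2 = (-0.0981, 5.8301, -2.0000)
after link 3: o_3 = (-0.9641, 6.3301, -6.0000)
after link 4: o_4 = (-1.3971, 6.5801, -5.1340)
after link 5: o_5 = (-3.3971, 6.5801, -6.1340)
after link 6: o_6 = (-3.8971, 5.7141, -6.1340)

-3.897 5.714 -6.134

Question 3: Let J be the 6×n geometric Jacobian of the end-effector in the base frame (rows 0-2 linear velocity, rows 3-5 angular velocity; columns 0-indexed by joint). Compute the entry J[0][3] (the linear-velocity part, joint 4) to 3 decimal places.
axis z_3 = (-0.5000,-0.8660,-0.0000); lever o_n−o_3 = (-2.9330,-0.6160,-0.1340)
cross product → J_v[:, 3] = (0.1160,-0.0670,-2.2321)
J_ω[:, 3] = z_3
entry J[0][3] = 0.1160

0.116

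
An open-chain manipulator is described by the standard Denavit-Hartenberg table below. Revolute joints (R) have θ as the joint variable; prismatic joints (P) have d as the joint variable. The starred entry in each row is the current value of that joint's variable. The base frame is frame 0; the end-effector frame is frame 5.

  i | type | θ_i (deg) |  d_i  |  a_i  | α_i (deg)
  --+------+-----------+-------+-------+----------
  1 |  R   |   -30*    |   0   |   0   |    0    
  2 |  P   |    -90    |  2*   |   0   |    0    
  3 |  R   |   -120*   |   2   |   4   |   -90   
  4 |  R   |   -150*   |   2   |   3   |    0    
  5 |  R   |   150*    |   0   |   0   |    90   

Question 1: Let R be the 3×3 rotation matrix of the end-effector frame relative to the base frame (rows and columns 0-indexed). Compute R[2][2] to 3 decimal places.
End-effector z-axis (col 2 of R) = (0.0000,-0.0000,1.0000)
R[2][2] = 1.0000

1.000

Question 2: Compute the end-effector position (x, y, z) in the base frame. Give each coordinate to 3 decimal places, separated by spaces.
-2.433 0.214 5.500

after link 1: o_1 = (0.0000, 0.0000, 0.0000)
after link 2: o_2 = (0.0000, 0.0000, 2.0000)
after link 3: o_3 = (-2.0000, 3.4641, 4.0000)
after link 4: o_4 = (-2.4330, 0.2141, 5.5000)
after link 5: o_5 = (-2.4330, 0.2141, 5.5000)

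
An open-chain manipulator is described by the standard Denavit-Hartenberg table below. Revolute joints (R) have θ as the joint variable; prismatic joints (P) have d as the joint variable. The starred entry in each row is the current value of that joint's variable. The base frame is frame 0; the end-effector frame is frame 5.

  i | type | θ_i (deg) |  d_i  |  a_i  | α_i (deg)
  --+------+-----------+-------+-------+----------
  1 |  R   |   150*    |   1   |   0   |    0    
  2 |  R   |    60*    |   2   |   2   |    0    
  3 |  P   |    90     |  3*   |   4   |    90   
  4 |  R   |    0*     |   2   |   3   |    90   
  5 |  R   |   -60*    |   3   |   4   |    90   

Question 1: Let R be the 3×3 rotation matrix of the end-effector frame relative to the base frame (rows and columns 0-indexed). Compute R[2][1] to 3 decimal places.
-1.000

End-effector y-axis (col 1 of R) = (-0.0000,-0.0000,-1.0000)
R[2][1] = -1.0000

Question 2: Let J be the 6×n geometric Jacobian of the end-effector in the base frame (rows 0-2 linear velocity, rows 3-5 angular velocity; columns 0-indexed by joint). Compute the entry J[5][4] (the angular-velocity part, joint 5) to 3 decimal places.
-1.000

axis z_4 = (-0.0000,-0.0000,-1.0000); lever o_n−o_4 = (4.0000,-0.0000,-3.0000)
cross product → J_v[:, 4] = (-0.0000,-4.0000,0.0000)
J_ω[:, 4] = z_4
entry J[5][4] = -1.0000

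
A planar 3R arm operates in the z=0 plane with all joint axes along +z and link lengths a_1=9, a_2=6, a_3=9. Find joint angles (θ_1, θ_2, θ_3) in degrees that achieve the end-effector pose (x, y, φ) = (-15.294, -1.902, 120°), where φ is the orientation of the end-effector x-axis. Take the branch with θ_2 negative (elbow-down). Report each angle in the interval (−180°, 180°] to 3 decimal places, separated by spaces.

-126.133 -30.004 -83.864

wrist centre = target − a_3·(cos φ, sin φ) = (-10.7940, -9.6962)
cos θ_2 = (210.5273−9²−6²)/(2·9·6) = 0.8660; θ_2 = -30.0037° (elbow-down)
β = atan2(-9.6962,-10.7940) = -138.0667°; ψ = atan2(-3.0003,14.1960) = -11.9339°
θ_1 = β − ψ = -126.1328°
θ_3 = φ − θ_1 − θ_2 = -83.8635° (wrapped to (-180°,180°])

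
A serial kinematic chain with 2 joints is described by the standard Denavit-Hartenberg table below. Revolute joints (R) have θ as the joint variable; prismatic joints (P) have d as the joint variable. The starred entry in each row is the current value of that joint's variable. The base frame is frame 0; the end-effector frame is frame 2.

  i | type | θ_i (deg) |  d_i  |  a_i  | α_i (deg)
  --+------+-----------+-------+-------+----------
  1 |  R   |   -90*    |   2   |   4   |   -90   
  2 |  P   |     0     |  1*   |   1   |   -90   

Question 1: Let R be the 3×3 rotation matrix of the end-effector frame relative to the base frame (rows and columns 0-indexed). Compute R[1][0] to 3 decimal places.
-1.000

End-effector x-axis (col 0 of R) = (0.0000,-1.0000,0.0000)
R[1][0] = -1.0000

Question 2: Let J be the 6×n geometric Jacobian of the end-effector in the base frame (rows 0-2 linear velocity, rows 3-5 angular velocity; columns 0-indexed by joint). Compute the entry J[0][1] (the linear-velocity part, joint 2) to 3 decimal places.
prismatic axis z_1 = (1.0000,0.0000,0.0000)
J_v[:, 1] = z_1; J_ω[:, 1] = (0,0,0)
entry J[0][1] = 1.0000

1.000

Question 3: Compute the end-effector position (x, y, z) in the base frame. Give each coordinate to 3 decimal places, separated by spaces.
after link 1: o_1 = (0.0000, -4.0000, 2.0000)
after link 2: o_2 = (1.0000, -5.0000, 2.0000)

1.000 -5.000 2.000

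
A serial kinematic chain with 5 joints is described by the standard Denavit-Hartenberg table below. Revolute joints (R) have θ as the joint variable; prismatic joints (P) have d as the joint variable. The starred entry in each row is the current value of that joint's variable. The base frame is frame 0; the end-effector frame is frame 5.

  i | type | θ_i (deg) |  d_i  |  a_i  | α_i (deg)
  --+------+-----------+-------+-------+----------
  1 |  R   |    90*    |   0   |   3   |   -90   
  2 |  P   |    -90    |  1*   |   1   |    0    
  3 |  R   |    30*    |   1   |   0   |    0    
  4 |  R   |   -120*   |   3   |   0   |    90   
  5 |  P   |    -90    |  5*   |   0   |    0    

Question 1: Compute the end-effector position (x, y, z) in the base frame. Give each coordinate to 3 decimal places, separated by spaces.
-5.000 3.000 -4.000

after link 1: o_1 = (0.0000, 3.0000, 0.0000)
after link 2: o_2 = (-1.0000, 3.0000, 1.0000)
after link 3: o_3 = (-2.0000, 3.0000, 1.0000)
after link 4: o_4 = (-5.0000, 3.0000, 1.0000)
after link 5: o_5 = (-5.0000, 3.0000, -4.0000)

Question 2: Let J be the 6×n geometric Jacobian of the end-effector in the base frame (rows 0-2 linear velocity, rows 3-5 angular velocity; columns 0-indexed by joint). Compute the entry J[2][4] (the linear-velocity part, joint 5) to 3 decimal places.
-1.000

prismatic axis z_4 = (-0.0000,-0.0000,-1.0000)
J_v[:, 4] = z_4; J_ω[:, 4] = (0,0,0)
entry J[2][4] = -1.0000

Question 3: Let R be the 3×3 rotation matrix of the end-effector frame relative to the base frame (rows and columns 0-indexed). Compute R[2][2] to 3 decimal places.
End-effector z-axis (col 2 of R) = (-0.0000,-0.0000,-1.0000)
R[2][2] = -1.0000

-1.000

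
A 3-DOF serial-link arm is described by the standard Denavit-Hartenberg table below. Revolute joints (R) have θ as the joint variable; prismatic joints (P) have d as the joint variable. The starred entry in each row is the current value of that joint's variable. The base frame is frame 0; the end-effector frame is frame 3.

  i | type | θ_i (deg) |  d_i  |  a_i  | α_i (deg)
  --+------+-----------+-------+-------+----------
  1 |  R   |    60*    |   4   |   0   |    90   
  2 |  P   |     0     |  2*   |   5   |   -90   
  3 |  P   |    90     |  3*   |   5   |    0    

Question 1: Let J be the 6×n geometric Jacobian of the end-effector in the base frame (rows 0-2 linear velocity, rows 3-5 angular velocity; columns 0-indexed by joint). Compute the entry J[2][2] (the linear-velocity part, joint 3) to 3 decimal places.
prismatic axis z_2 = (0.0000,0.0000,1.0000)
J_v[:, 2] = z_2; J_ω[:, 2] = (0,0,0)
entry J[2][2] = 1.0000

1.000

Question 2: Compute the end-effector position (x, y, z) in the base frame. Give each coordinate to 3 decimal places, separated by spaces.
after link 1: o_1 = (0.0000, 0.0000, 4.0000)
after link 2: o_2 = (4.2321, 3.3301, 4.0000)
after link 3: o_3 = (-0.0981, 5.8301, 7.0000)

-0.098 5.830 7.000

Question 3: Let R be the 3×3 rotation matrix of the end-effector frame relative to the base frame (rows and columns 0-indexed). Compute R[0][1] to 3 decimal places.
-0.500

End-effector y-axis (col 1 of R) = (-0.5000,-0.8660,0.0000)
R[0][1] = -0.5000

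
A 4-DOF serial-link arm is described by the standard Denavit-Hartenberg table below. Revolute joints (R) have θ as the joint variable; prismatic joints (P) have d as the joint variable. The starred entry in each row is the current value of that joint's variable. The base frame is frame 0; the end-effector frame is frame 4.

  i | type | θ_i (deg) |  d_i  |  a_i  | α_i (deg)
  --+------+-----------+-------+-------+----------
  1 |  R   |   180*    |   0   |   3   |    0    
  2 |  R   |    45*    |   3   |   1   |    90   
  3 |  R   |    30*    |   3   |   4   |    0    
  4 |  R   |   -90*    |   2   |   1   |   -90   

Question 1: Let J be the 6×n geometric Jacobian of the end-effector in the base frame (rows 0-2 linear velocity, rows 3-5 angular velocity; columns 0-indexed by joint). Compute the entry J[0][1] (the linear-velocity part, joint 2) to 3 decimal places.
axis z_1 = (0.0000,0.0000,1.0000); lever o_n−o_1 = (-7.0457,0.0254,4.1340)
cross product → J_v[:, 1] = (-0.0254,-7.0457,0.0000)
J_ω[:, 1] = z_1
entry J[0][1] = -0.0254

-0.025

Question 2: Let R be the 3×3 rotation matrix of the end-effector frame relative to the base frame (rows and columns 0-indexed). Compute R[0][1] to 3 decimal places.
End-effector y-axis (col 1 of R) = (0.7071,-0.7071,-0.0000)
R[0][1] = 0.7071

0.707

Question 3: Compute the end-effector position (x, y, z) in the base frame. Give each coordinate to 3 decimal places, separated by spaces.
after link 1: o_1 = (-3.0000, 0.0000, 0.0000)
after link 2: o_2 = (-3.7071, -0.7071, 3.0000)
after link 3: o_3 = (-8.2779, -1.0353, 5.0000)
after link 4: o_4 = (-10.0457, 0.0254, 4.1340)

-10.046 0.025 4.134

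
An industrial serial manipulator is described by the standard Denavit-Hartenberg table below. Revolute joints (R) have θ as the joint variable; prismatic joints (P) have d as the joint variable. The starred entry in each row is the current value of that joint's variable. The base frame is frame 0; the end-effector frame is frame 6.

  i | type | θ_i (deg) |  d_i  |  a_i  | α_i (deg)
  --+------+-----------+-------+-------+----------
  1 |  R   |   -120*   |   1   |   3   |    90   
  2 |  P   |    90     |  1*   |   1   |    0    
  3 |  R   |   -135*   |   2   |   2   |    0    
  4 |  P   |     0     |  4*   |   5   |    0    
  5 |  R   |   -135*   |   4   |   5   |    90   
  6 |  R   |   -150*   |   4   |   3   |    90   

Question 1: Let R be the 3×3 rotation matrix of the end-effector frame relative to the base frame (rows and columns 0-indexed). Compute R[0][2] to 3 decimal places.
End-effector z-axis (col 2 of R) = (-1.0000,-0.0000,0.0000)
R[0][2] = -1.0000

-1.000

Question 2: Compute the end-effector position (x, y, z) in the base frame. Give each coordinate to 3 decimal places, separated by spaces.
after link 1: o_1 = (-1.5000, -2.5981, 1.0000)
after link 2: o_2 = (-2.3660, -2.0981, 2.0000)
after link 3: o_3 = (-4.8052, -2.3228, 0.5858)
after link 4: o_4 = (-10.0371, -3.3847, -2.9497)
after link 5: o_5 = (-11.0012, 2.9454, -2.9497)
after link 6: o_6 = (-11.0012, -0.0546, 1.0503)

-11.001 -0.055 1.050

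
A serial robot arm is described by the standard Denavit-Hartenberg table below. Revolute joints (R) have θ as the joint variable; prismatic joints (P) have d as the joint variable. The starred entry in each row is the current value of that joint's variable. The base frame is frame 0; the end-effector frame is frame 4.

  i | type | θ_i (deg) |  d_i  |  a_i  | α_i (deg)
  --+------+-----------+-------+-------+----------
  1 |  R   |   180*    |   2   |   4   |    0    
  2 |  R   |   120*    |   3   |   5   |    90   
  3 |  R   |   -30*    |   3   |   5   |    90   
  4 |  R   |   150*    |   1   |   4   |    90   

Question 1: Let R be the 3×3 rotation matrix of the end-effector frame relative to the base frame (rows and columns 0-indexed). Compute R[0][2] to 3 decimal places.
End-effector z-axis (col 2 of R) = (-0.5335,-0.8080,-0.2500)
R[0][2] = -0.5335

-0.533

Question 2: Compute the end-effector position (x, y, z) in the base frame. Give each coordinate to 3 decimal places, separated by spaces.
after link 1: o_1 = (-4.0000, 0.0000, 2.0000)
after link 2: o_2 = (-1.5000, -4.3301, 5.0000)
after link 3: o_3 = (-1.9330, -9.5801, 2.5000)
after link 4: o_4 = (-5.4151, -7.5490, 3.3660)

-5.415 -7.549 3.366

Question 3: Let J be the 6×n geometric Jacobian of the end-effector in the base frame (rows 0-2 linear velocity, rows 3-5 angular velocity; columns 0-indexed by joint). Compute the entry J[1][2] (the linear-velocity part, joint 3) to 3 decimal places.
axis z_2 = (-0.8660,-0.5000,0.0000); lever o_n−o_2 = (-3.9151,-3.2189,-1.6340)
cross product → J_v[:, 2] = (0.8170,-1.4151,0.8301)
J_ω[:, 2] = z_2
entry J[1][2] = -1.4151

-1.415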